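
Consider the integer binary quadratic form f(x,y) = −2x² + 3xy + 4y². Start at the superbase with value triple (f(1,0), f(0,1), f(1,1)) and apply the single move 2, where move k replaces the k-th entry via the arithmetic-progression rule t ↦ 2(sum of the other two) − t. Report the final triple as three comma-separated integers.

start (-2,4,5) = (f(1,0),f(0,1),f(1,1))
replace slot 2: 2·((-2)+5) − 4 = 2 → (-2,2,5)

-2,2,5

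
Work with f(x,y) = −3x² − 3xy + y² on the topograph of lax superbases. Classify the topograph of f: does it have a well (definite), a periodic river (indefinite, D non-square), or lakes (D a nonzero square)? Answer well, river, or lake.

D = b²−4ac = (-3)² − 4·(-3)·1 = 21
D > 0 non-square ⇒ indefinite ⇒ periodic river

river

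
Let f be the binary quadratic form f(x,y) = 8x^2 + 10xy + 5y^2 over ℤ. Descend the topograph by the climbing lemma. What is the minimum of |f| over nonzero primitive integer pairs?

translate: b→-6 (≡10 mod 16), so (8,10,5)→(8,-6,3)
flip: (8,-6,3)→(3,6,8)
translate: b→0 (≡6 mod 6), so (3,6,8)→(3,0,5)
reduced (well bottom): (3,0,5) with a≤c, −a<b≤a
well minimum = a = 3

3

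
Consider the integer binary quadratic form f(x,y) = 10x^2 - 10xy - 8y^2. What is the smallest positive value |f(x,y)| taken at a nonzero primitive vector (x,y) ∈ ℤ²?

descent: ρ → (-8,10,10)  [lands on river]
river: ρ → (10,10,-8)
river: ρ → (-8,6,12)
river: ρ → (12,18,-2)
river: ρ → (-2,18,12)
river: ρ → (12,6,-8)
closes: descent 1, river 6
min |a| on river = 2

2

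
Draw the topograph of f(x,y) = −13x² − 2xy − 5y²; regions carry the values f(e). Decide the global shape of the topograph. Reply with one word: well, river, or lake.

D = b²−4ac = (-2)² − 4·(-13)·(-5) = -256
D < 0 ⇒ definite ⇒ every region one sign ⇒ single well

well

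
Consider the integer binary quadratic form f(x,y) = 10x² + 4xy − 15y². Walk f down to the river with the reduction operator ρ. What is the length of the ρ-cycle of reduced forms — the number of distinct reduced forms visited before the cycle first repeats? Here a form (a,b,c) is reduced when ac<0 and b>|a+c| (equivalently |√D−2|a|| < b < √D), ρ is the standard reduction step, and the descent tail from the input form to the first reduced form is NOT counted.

D = 616, ⌊√D⌋ = 24
descent: ρ → (-15,-4,10)
descent: ρ → (10,24,-1)  [lands on river]
river: ρ → (-1,24,10)
river: ρ → (10,16,-9)
river: ρ → (-9,20,6)
river: ρ → (6,16,-15)
river: ρ → (-15,14,7)
river: ρ → (7,14,-15)
river: ρ → (-15,16,6)
river: ρ → (6,20,-9)
river: ρ → (-9,16,10)
ρ-cycle length = 10 (tail of 2 descent steps not counted)

10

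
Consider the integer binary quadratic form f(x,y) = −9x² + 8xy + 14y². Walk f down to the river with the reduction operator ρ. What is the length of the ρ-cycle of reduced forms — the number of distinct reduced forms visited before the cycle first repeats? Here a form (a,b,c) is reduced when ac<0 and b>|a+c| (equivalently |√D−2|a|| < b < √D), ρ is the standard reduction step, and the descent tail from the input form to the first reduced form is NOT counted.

D = 568, ⌊√D⌋ = 23
river: ρ → (14,20,-3)
river: ρ → (-3,22,7)
river: ρ → (7,20,-6)
river: ρ → (-6,16,13)
river: ρ → (13,10,-9)
river: ρ → (-9,8,14)
ρ-cycle length = 6 (tail of 0 descent steps not counted)

6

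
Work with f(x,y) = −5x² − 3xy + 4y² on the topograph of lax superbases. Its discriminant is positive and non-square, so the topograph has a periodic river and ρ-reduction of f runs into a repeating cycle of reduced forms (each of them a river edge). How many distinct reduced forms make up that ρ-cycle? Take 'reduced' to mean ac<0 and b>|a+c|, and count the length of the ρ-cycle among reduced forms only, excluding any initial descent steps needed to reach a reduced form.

D = 89, ⌊√D⌋ = 9
descent: ρ → (4,3,-5)  [lands on river]
river: ρ → (-5,7,2)
river: ρ → (2,9,-1)
river: ρ → (-1,9,2)
river: ρ → (2,7,-5)
river: ρ → (-5,3,4)
river: ρ → (4,5,-4)
river: ρ → (-4,3,5)
river: ρ → (5,7,-2)
river: ρ → (-2,9,1)
river: ρ → (1,9,-2)
river: ρ → (-2,7,5)
river: ρ → (5,3,-4)
river: ρ → (-4,5,4)
ρ-cycle length = 14 (tail of 1 descent step not counted)

14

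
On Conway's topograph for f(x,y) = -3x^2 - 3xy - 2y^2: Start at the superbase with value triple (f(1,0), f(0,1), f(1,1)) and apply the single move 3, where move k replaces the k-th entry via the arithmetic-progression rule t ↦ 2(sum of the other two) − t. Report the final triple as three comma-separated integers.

start (-3,-2,-8) = (f(1,0),f(0,1),f(1,1))
replace slot 3: 2·((-3)+(-2)) − (-8) = -2 → (-3,-2,-2)

-3,-2,-2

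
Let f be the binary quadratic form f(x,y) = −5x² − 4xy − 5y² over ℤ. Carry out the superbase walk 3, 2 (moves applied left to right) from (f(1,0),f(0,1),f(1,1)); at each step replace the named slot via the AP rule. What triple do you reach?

start (-5,-5,-14) = (f(1,0),f(0,1),f(1,1))
replace slot 3: 2·((-5)+(-5)) − (-14) = -6 → (-5,-5,-6)
replace slot 2: 2·((-5)+(-6)) − (-5) = -17 → (-5,-17,-6)

-5,-17,-6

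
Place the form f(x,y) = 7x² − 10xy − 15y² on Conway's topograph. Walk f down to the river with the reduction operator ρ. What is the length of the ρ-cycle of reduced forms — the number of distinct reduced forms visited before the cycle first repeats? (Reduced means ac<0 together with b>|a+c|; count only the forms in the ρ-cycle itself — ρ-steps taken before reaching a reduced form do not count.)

D = 520, ⌊√D⌋ = 22
descent: ρ → (-15,10,7)  [lands on river]
river: ρ → (7,18,-7)
river: ρ → (-7,10,15)
river: ρ → (15,20,-2)
river: ρ → (-2,20,15)
river: ρ → (15,10,-7)
river: ρ → (-7,18,7)
river: ρ → (7,10,-15)
river: ρ → (-15,20,2)
river: ρ → (2,20,-15)
ρ-cycle length = 10 (tail of 1 descent step not counted)

10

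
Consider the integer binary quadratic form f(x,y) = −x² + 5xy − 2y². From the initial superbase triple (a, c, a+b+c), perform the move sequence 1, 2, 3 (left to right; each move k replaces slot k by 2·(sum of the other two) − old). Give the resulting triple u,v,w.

start (-1,-2,2) = (f(1,0),f(0,1),f(1,1))
replace slot 1: 2·((-2)+2) − (-1) = 1 → (1,-2,2)
replace slot 2: 2·(1+2) − (-2) = 8 → (1,8,2)
replace slot 3: 2·(1+8) − 2 = 16 → (1,8,16)

1,8,16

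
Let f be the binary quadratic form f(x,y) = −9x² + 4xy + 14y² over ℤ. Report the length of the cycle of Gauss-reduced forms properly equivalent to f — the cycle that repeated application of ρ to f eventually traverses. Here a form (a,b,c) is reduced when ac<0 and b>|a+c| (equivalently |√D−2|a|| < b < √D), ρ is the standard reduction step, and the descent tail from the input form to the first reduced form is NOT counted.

D = 520, ⌊√D⌋ = 22
descent: ρ → (14,-4,-9)
descent: ρ → (-9,22,1)  [lands on river]
river: ρ → (1,22,-9)
river: ρ → (-9,14,9)
river: ρ → (9,22,-1)
river: ρ → (-1,22,9)
river: ρ → (9,14,-9)
ρ-cycle length = 6 (tail of 2 descent steps not counted)

6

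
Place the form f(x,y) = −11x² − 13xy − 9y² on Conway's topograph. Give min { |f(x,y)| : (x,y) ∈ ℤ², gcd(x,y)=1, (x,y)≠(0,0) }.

translate: b→-9 (≡13 mod 22), so (11,13,9)→(11,-9,7)
flip: (11,-9,7)→(7,9,11)
translate: b→-5 (≡9 mod 14), so (7,9,11)→(7,-5,9)
reduced (well bottom): (7,-5,9) with a≤c, −a<b≤a
well minimum |f| = |-7| = 7 (negative-definite)

7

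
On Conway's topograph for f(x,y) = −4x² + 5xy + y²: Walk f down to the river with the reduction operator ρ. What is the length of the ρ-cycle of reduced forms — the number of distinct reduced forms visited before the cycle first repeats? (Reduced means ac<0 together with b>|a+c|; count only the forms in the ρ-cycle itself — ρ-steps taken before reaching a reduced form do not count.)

D = 41, ⌊√D⌋ = 6
river: ρ → (1,5,-4)
river: ρ → (-4,3,2)
river: ρ → (2,5,-2)
river: ρ → (-2,3,4)
river: ρ → (4,5,-1)
river: ρ → (-1,5,4)
river: ρ → (4,3,-2)
river: ρ → (-2,5,2)
river: ρ → (2,3,-4)
river: ρ → (-4,5,1)
ρ-cycle length = 10 (tail of 0 descent steps not counted)

10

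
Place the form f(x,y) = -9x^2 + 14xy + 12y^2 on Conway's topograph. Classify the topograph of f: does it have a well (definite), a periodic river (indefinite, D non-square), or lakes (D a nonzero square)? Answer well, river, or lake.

D = b²−4ac = 14² − 4·(-9)·12 = 628
D > 0 non-square ⇒ indefinite ⇒ periodic river

river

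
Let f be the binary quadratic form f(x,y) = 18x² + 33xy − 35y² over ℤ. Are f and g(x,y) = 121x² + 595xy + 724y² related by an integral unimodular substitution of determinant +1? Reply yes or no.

D₁ = 3609, D₂ = 3609
river cycle of f (length 14): (-35, 37, 16), (16, 59, -2), (-2, 57, 45), (45, 33, -14), (-14, 51, 18), (18, 57, -5), (-5, 53, 40), (40, 27, -18), (-18, 45, 22), (22, 43, -20), … (4 more)
river cycle of g (length 14): (18, 33, -35), (-35, 37, 16), (16, 59, -2), (-2, 57, 45), (45, 33, -14), (-14, 51, 18), (18, 57, -5), (-5, 53, 40), (40, 27, -18), (-18, 45, 22), … (4 more)
cycles coincide ⇒ equivalent

yes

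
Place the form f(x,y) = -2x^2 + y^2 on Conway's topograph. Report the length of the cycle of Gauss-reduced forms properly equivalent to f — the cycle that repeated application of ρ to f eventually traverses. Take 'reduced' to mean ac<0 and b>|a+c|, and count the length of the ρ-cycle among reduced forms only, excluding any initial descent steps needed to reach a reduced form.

D = 8, ⌊√D⌋ = 2
descent: ρ → (1,2,-1)  [lands on river]
river: ρ → (-1,2,1)
ρ-cycle length = 2 (tail of 1 descent step not counted)

2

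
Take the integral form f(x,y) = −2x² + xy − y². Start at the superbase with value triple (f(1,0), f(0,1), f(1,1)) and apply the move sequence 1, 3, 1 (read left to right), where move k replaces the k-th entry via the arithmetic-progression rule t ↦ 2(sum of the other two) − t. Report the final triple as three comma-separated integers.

start (-2,-1,-2) = (f(1,0),f(0,1),f(1,1))
replace slot 1: 2·((-1)+(-2)) − (-2) = -4 → (-4,-1,-2)
replace slot 3: 2·((-4)+(-1)) − (-2) = -8 → (-4,-1,-8)
replace slot 1: 2·((-1)+(-8)) − (-4) = -14 → (-14,-1,-8)

-14,-1,-8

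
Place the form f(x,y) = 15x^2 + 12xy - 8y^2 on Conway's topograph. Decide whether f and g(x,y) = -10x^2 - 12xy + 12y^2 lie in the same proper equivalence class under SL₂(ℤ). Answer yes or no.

D₁ = 624, D₂ = 624
river cycle of f (length 4): (-8, 20, 7), (7, 22, -5), (-5, 18, 15), (15, 12, -8)
river cycle of g (length 6): (12, 12, -10), (-10, 8, 14), (14, 20, -4), (-4, 20, 14), (14, 8, -10), (-10, 12, 12)
cycles differ ⇒ inequivalent

no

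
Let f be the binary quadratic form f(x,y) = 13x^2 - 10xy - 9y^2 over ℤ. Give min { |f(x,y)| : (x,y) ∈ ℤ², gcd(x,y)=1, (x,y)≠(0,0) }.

descent: ρ → (-9,10,13)  [lands on river]
river: ρ → (13,16,-6)
river: ρ → (-6,20,7)
river: ρ → (7,22,-3)
river: ρ → (-3,20,14)
river: ρ → (14,8,-9)
closes: descent 1, river 6
min |a| on river = 3

3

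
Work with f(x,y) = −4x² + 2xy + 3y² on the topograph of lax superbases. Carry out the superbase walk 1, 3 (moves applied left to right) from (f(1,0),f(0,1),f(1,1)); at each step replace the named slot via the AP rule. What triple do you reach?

start (-4,3,1) = (f(1,0),f(0,1),f(1,1))
replace slot 1: 2·(3+1) − (-4) = 12 → (12,3,1)
replace slot 3: 2·(12+3) − 1 = 29 → (12,3,29)

12,3,29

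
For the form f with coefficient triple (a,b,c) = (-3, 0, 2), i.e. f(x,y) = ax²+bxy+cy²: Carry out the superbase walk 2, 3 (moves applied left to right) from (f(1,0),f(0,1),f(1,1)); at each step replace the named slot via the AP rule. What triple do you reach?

start (-3,2,-1) = (f(1,0),f(0,1),f(1,1))
replace slot 2: 2·((-3)+(-1)) − 2 = -10 → (-3,-10,-1)
replace slot 3: 2·((-3)+(-10)) − (-1) = -25 → (-3,-10,-25)

-3,-10,-25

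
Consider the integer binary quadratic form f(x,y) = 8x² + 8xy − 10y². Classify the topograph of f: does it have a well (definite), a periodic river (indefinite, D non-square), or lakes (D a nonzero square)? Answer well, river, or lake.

D = b²−4ac = 8² − 4·8·(-10) = 384
D > 0 non-square ⇒ indefinite ⇒ periodic river

river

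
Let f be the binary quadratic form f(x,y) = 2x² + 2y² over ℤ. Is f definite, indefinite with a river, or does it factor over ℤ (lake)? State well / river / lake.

D = b²−4ac = 0² − 4·2·2 = -16
D < 0 ⇒ definite ⇒ every region one sign ⇒ single well

well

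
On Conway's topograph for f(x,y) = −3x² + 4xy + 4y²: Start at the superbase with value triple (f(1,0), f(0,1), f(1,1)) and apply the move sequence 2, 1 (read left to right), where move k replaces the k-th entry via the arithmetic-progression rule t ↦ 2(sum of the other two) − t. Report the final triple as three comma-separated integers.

start (-3,4,5) = (f(1,0),f(0,1),f(1,1))
replace slot 2: 2·((-3)+5) − 4 = 0 → (-3,0,5)
replace slot 1: 2·(0+5) − (-3) = 13 → (13,0,5)

13,0,5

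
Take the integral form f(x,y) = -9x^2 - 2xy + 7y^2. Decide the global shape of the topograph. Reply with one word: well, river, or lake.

D = b²−4ac = (-2)² − 4·(-9)·7 = 256
D = 16² is a perfect square ⇒ form factors over ℤ ⇒ lakes

lake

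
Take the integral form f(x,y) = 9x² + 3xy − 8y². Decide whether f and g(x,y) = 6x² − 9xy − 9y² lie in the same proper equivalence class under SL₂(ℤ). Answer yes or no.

D₁ = 297, D₂ = 297
river cycle of f (length 10): (-8, 13, 4), (4, 11, -11), (-11, 11, 4), (4, 13, -8), (-8, 3, 9), (9, 15, -2), (-2, 17, 1), (1, 17, -2), (-2, 15, 9), (9, 3, -8)
river cycle of g (length 4): (-9, 9, 6), (6, 15, -3), (-3, 15, 6), (6, 9, -9)
cycles differ ⇒ inequivalent

no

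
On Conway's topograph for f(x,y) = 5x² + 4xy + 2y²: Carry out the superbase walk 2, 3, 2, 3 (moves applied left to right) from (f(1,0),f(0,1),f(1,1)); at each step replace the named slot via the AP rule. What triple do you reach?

start (5,2,11) = (f(1,0),f(0,1),f(1,1))
replace slot 2: 2·(5+11) − 2 = 30 → (5,30,11)
replace slot 3: 2·(5+30) − 11 = 59 → (5,30,59)
replace slot 2: 2·(5+59) − 30 = 98 → (5,98,59)
replace slot 3: 2·(5+98) − 59 = 147 → (5,98,147)

5,98,147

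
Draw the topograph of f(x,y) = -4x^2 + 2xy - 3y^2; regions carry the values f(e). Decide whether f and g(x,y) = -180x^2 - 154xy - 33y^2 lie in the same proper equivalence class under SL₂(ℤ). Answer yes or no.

D₁ = -44, D₂ = -44
f is negative-definite; reduce −f:
−f: flip: (4,-2,3)→(3,2,4)
−f: reduced (well bottom): (3,2,4) with a≤c, −a<b≤a
flip sign back: reduced form of f is (-3,-2,-4)
g is negative-definite; reduce −g:
−g: flip: (180,154,33)→(33,-154,180)
−g: translate: b→-22 (≡-154 mod 66), so (33,-154,180)→(33,-22,4)
−g: flip: (33,-22,4)→(4,22,33)
−g: translate: b→-2 (≡22 mod 8), so (4,22,33)→(4,-2,3)
−g: flip: (4,-2,3)→(3,2,4)
−g: reduced (well bottom): (3,2,4) with a≤c, −a<b≤a
flip sign back: reduced form of g is (-3,-2,-4)
reduced forms (-3, -2, -4) vs (-3, -2, -4) ⇒ equivalent

yes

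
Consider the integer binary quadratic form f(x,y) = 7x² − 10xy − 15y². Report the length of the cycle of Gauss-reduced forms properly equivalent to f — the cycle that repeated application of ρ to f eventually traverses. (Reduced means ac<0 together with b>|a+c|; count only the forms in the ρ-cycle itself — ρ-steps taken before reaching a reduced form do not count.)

D = 520, ⌊√D⌋ = 22
descent: ρ → (-15,10,7)  [lands on river]
river: ρ → (7,18,-7)
river: ρ → (-7,10,15)
river: ρ → (15,20,-2)
river: ρ → (-2,20,15)
river: ρ → (15,10,-7)
river: ρ → (-7,18,7)
river: ρ → (7,10,-15)
river: ρ → (-15,20,2)
river: ρ → (2,20,-15)
ρ-cycle length = 10 (tail of 1 descent step not counted)

10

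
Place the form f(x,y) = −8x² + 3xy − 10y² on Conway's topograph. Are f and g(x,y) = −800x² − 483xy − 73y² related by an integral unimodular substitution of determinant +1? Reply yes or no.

D₁ = -311, D₂ = -311
f is negative-definite; reduce −f:
−f: reduced (well bottom): (8,-3,10) with a≤c, −a<b≤a
flip sign back: reduced form of f is (-8,3,-10)
g is negative-definite; reduce −g:
−g: flip: (800,483,73)→(73,-483,800)
−g: translate: b→-45 (≡-483 mod 146), so (73,-483,800)→(73,-45,8)
−g: flip: (73,-45,8)→(8,45,73)
−g: translate: b→-3 (≡45 mod 16), so (8,45,73)→(8,-3,10)
−g: reduced (well bottom): (8,-3,10) with a≤c, −a<b≤a
flip sign back: reduced form of g is (-8,3,-10)
reduced forms (-8, 3, -10) vs (-8, 3, -10) ⇒ equivalent

yes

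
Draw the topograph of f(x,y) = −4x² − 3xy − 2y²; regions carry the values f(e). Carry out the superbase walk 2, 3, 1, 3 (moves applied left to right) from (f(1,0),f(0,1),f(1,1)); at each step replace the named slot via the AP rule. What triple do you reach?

start (-4,-2,-9) = (f(1,0),f(0,1),f(1,1))
replace slot 2: 2·((-4)+(-9)) − (-2) = -24 → (-4,-24,-9)
replace slot 3: 2·((-4)+(-24)) − (-9) = -47 → (-4,-24,-47)
replace slot 1: 2·((-24)+(-47)) − (-4) = -138 → (-138,-24,-47)
replace slot 3: 2·((-138)+(-24)) − (-47) = -277 → (-138,-24,-277)

-138,-24,-277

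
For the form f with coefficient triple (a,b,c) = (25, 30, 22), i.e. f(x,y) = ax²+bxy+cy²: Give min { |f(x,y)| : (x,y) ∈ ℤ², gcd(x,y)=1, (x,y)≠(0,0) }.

translate: b→-20 (≡30 mod 50), so (25,30,22)→(25,-20,17)
flip: (25,-20,17)→(17,20,25)
translate: b→-14 (≡20 mod 34), so (17,20,25)→(17,-14,22)
reduced (well bottom): (17,-14,22) with a≤c, −a<b≤a
well minimum = a = 17

17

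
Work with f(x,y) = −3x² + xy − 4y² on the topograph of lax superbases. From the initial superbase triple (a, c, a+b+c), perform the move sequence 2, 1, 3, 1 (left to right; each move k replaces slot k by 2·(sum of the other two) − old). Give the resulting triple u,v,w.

start (-3,-4,-6) = (f(1,0),f(0,1),f(1,1))
replace slot 2: 2·((-3)+(-6)) − (-4) = -14 → (-3,-14,-6)
replace slot 1: 2·((-14)+(-6)) − (-3) = -37 → (-37,-14,-6)
replace slot 3: 2·((-37)+(-14)) − (-6) = -96 → (-37,-14,-96)
replace slot 1: 2·((-14)+(-96)) − (-37) = -183 → (-183,-14,-96)

-183,-14,-96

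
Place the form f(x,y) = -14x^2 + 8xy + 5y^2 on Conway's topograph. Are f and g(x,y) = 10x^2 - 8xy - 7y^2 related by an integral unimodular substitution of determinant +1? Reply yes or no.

D₁ = 344, D₂ = 344
river cycle of f (length 10): (5, 12, -10), (-10, 8, 7), (7, 6, -11), (-11, 16, 2), (2, 16, -11), (-11, 6, 7), (7, 8, -10), (-10, 12, 5), (5, 18, -1), (-1, 18, 5)
river cycle of g (length 10): (-7, 8, 10), (10, 12, -5), (-5, 18, 1), (1, 18, -5), (-5, 12, 10), (10, 8, -7), (-7, 6, 11), (11, 16, -2), (-2, 16, 11), (11, 6, -7)
cycles differ ⇒ inequivalent

no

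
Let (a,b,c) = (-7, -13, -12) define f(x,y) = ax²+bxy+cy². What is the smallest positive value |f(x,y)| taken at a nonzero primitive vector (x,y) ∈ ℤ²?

translate: b→-1 (≡13 mod 14), so (7,13,12)→(7,-1,6)
flip: (7,-1,6)→(6,1,7)
reduced (well bottom): (6,1,7) with a≤c, −a<b≤a
well minimum |f| = |-6| = 6 (negative-definite)

6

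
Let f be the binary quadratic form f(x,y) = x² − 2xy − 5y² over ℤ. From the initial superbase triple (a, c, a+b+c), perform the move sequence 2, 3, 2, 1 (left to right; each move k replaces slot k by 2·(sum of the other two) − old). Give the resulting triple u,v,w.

start (1,-5,-6) = (f(1,0),f(0,1),f(1,1))
replace slot 2: 2·(1+(-6)) − (-5) = -5 → (1,-5,-6)
replace slot 3: 2·(1+(-5)) − (-6) = -2 → (1,-5,-2)
replace slot 2: 2·(1+(-2)) − (-5) = 3 → (1,3,-2)
replace slot 1: 2·(3+(-2)) − 1 = 1 → (1,3,-2)

1,3,-2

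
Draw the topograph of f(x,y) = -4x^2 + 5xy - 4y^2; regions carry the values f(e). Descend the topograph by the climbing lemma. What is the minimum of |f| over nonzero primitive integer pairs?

translate: b→3 (≡-5 mod 8), so (4,-5,4)→(4,3,3)
flip: (4,3,3)→(3,-3,4)
translate: b→3 (≡-3 mod 6), so (3,-3,4)→(3,3,4)
reduced (well bottom): (3,3,4) with a≤c, −a<b≤a
well minimum |f| = |-3| = 3 (negative-definite)

3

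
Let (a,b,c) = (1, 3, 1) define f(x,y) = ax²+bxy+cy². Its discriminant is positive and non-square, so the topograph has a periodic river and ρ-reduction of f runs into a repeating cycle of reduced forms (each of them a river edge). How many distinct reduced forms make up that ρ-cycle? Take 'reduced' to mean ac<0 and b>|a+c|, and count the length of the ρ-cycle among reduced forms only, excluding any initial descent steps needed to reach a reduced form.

D = 5, ⌊√D⌋ = 2
descent: ρ → (1,1,-1)  [lands on river]
river: ρ → (-1,1,1)
ρ-cycle length = 2 (tail of 1 descent step not counted)

2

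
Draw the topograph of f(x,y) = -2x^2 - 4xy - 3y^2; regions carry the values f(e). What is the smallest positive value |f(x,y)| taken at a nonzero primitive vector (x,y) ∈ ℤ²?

translate: b→0 (≡4 mod 4), so (2,4,3)→(2,0,1)
flip: (2,0,1)→(1,0,2)
reduced (well bottom): (1,0,2) with a≤c, −a<b≤a
well minimum |f| = |-1| = 1 (negative-definite)

1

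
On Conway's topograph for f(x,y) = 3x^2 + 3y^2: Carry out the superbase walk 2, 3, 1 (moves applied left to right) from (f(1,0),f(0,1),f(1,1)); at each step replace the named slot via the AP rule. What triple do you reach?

start (3,3,6) = (f(1,0),f(0,1),f(1,1))
replace slot 2: 2·(3+6) − 3 = 15 → (3,15,6)
replace slot 3: 2·(3+15) − 6 = 30 → (3,15,30)
replace slot 1: 2·(15+30) − 3 = 87 → (87,15,30)

87,15,30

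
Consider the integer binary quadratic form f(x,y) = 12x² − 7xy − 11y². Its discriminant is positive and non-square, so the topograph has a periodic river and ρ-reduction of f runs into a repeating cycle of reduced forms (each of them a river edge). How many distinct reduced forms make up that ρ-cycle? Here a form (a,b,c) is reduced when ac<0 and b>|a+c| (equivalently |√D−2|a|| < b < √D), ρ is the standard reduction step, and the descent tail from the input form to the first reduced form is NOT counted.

D = 577, ⌊√D⌋ = 24
descent: ρ → (-11,7,12)  [lands on river]
river: ρ → (12,17,-6)
river: ρ → (-6,19,9)
river: ρ → (9,17,-8)
river: ρ → (-8,15,11)
river: ρ → (11,7,-12)
river: ρ → (-12,17,6)
river: ρ → (6,19,-9)
river: ρ → (-9,17,8)
river: ρ → (8,15,-11)
ρ-cycle length = 10 (tail of 1 descent step not counted)

10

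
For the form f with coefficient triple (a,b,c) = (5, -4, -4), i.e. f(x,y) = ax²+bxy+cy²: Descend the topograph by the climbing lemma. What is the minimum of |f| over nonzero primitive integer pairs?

descent: ρ → (-4,4,5)  [lands on river]
river: ρ → (5,6,-3)
river: ρ → (-3,6,5)
river: ρ → (5,4,-4)
closes: descent 1, river 4
min |a| on river = 3

3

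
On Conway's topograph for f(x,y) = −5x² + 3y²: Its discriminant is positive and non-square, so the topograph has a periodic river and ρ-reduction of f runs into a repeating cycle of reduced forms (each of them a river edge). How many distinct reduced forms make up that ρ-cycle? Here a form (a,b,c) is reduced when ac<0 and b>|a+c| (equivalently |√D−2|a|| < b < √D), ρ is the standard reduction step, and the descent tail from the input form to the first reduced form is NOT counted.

D = 60, ⌊√D⌋ = 7
descent: ρ → (3,6,-2)  [lands on river]
river: ρ → (-2,6,3)
ρ-cycle length = 2 (tail of 1 descent step not counted)

2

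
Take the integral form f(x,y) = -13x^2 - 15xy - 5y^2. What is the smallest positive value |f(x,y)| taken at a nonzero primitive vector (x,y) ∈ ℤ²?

translate: b→-11 (≡15 mod 26), so (13,15,5)→(13,-11,3)
flip: (13,-11,3)→(3,11,13)
translate: b→-1 (≡11 mod 6), so (3,11,13)→(3,-1,3)
flip: (3,-1,3)→(3,1,3)
reduced (well bottom): (3,1,3) with a≤c, −a<b≤a
well minimum |f| = |-3| = 3 (negative-definite)

3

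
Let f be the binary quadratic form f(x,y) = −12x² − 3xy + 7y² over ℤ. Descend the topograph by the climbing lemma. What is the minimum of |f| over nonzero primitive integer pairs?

descent: ρ → (7,17,-2)  [lands on river]
river: ρ → (-2,15,15)
river: ρ → (15,15,-2)
river: ρ → (-2,17,7)
river: ρ → (7,11,-8)
river: ρ → (-8,5,10)
river: ρ → (10,15,-3)
river: ρ → (-3,15,10)
river: ρ → (10,5,-8)
river: ρ → (-8,11,7)
closes: descent 1, river 10
min |a| on river = 2

2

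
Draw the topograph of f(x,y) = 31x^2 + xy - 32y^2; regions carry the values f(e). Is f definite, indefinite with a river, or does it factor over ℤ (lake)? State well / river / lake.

D = b²−4ac = 1² − 4·31·(-32) = 3969
D = 63² is a perfect square ⇒ form factors over ℤ ⇒ lakes

lake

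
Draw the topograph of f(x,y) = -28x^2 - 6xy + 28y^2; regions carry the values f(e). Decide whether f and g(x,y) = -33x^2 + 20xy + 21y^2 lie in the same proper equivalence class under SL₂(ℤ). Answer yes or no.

D₁ = 3172, D₂ = 3172
river cycle of f (length 8): (28, 6, -28), (-28, 50, 6), (6, 46, -44), (-44, 42, 8), (8, 54, -8), (-8, 42, 44), (44, 46, -6), (-6, 50, 28)
river cycle of g (length 10): (21, 22, -32), (-32, 42, 11), (11, 46, -24), (-24, 50, 7), (7, 48, -31), (-31, 14, 24), (24, 34, -21), (-21, 50, 8), (8, 46, -33), (-33, 20, 21)
cycles differ ⇒ inequivalent

no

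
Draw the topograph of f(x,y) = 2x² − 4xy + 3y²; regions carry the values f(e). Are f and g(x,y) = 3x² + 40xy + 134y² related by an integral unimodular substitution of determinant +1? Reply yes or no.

D₁ = -8, D₂ = -8
f: translate: b→0 (≡-4 mod 4), so (2,-4,3)→(2,0,1)
f: flip: (2,0,1)→(1,0,2)
f: reduced (well bottom): (1,0,2) with a≤c, −a<b≤a
g: translate: b→-2 (≡40 mod 6), so (3,40,134)→(3,-2,1)
g: flip: (3,-2,1)→(1,2,3)
g: translate: b→0 (≡2 mod 2), so (1,2,3)→(1,0,2)
g: reduced (well bottom): (1,0,2) with a≤c, −a<b≤a
reduced forms (1, 0, 2) vs (1, 0, 2) ⇒ equivalent

yes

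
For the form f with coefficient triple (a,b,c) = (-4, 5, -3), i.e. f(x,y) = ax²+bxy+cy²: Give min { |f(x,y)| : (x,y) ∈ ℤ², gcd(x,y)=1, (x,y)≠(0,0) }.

translate: b→3 (≡-5 mod 8), so (4,-5,3)→(4,3,2)
flip: (4,3,2)→(2,-3,4)
translate: b→1 (≡-3 mod 4), so (2,-3,4)→(2,1,3)
reduced (well bottom): (2,1,3) with a≤c, −a<b≤a
well minimum |f| = |-2| = 2 (negative-definite)

2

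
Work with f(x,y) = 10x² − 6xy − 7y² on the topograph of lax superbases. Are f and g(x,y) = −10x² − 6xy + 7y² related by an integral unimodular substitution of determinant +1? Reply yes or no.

D₁ = 316, D₂ = 316
river cycle of f (length 6): (-7, 6, 10), (10, 14, -3), (-3, 16, 5), (5, 14, -6), (-6, 10, 9), (9, 8, -7)
river cycle of g (length 6): (7, 6, -10), (-10, 14, 3), (3, 16, -5), (-5, 14, 6), (6, 10, -9), (-9, 8, 7)
cycles differ ⇒ inequivalent

no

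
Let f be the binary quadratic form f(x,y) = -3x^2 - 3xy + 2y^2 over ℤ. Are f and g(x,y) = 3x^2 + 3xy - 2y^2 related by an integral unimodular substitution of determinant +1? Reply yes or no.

D₁ = 33, D₂ = 33
river cycle of f (length 4): (2, 3, -3), (-3, 3, 2), (2, 5, -1), (-1, 5, 2)
river cycle of g (length 4): (-2, 5, 1), (1, 5, -2), (-2, 3, 3), (3, 3, -2)
cycles differ ⇒ inequivalent

no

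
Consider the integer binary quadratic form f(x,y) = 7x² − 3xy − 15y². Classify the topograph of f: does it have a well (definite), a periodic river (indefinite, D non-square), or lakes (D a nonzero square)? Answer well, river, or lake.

D = b²−4ac = (-3)² − 4·7·(-15) = 429
D > 0 non-square ⇒ indefinite ⇒ periodic river

river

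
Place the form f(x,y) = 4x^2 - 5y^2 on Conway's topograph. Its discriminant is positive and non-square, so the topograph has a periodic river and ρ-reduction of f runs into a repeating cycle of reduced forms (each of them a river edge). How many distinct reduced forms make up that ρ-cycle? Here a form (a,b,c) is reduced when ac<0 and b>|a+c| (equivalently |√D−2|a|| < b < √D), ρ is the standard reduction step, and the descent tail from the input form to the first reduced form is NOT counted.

D = 80, ⌊√D⌋ = 8
descent: ρ → (-5,0,4)
descent: ρ → (4,8,-1)  [lands on river]
river: ρ → (-1,8,4)
ρ-cycle length = 2 (tail of 2 descent steps not counted)

2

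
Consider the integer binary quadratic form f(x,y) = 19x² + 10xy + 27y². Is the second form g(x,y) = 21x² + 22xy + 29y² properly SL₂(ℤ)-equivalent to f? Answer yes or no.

D₁ = -1952, D₂ = -1952
f: reduced (well bottom): (19,10,27) with a≤c, −a<b≤a
g: translate: b→-20 (≡22 mod 42), so (21,22,29)→(21,-20,28)
g: reduced (well bottom): (21,-20,28) with a≤c, −a<b≤a
reduced forms (19, 10, 27) vs (21, -20, 28) ⇒ inequivalent

no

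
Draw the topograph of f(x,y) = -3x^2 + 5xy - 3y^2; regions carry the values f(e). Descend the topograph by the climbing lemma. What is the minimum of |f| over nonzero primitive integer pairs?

translate: b→1 (≡-5 mod 6), so (3,-5,3)→(3,1,1)
flip: (3,1,1)→(1,-1,3)
translate: b→1 (≡-1 mod 2), so (1,-1,3)→(1,1,3)
reduced (well bottom): (1,1,3) with a≤c, −a<b≤a
well minimum |f| = |-1| = 1 (negative-definite)

1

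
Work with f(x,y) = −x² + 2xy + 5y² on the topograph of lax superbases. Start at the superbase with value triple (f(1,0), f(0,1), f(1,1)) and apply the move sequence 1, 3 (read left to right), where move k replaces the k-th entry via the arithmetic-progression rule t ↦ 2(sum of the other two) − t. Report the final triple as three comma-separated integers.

start (-1,5,6) = (f(1,0),f(0,1),f(1,1))
replace slot 1: 2·(5+6) − (-1) = 23 → (23,5,6)
replace slot 3: 2·(23+5) − 6 = 50 → (23,5,50)

23,5,50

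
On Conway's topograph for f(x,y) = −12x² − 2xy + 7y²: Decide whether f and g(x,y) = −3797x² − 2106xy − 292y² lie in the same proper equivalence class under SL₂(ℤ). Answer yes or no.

D₁ = 340, D₂ = 340
river cycle of f (length 14): (7, 16, -3), (-3, 14, 12), (12, 10, -5), (-5, 10, 12), (12, 14, -3), (-3, 16, 7), (7, 12, -7), (-7, 16, 3), (3, 14, -12), (-12, 10, 5), … (4 more)
river cycle of g (length 14): (-7, 12, 7), (7, 16, -3), (-3, 14, 12), (12, 10, -5), (-5, 10, 12), (12, 14, -3), (-3, 16, 7), (7, 12, -7), (-7, 16, 3), (3, 14, -12), … (4 more)
cycles coincide ⇒ equivalent

yes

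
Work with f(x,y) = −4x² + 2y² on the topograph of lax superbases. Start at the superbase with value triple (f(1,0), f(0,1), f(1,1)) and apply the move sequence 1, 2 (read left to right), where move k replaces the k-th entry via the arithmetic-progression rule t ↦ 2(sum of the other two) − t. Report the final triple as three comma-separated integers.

start (-4,2,-2) = (f(1,0),f(0,1),f(1,1))
replace slot 1: 2·(2+(-2)) − (-4) = 4 → (4,2,-2)
replace slot 2: 2·(4+(-2)) − 2 = 2 → (4,2,-2)

4,2,-2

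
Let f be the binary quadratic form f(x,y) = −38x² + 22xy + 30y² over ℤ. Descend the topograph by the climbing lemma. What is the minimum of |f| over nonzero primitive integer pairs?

river: ρ → (30,38,-30)
river: ρ → (-30,22,38)
river: ρ → (38,54,-14)
river: ρ → (-14,58,30)
river: ρ → (30,62,-10)
river: ρ → (-10,58,42)
river: ρ → (42,26,-26)
river: ρ → (-26,26,42)
river: ρ → (42,58,-10)
river: ρ → (-10,62,30)
river: ρ → (30,58,-14)
river: ρ → (-14,54,38)
river: ρ → (38,22,-30)
river: ρ → (-30,38,30)
river: ρ → (30,22,-38)
river: ρ → (-38,54,14)
river: ρ → (14,58,-30)
river: ρ → (-30,62,10)
river: ρ → (10,58,-42)
river: ρ → (-42,26,26)
river: ρ → (26,26,-42)
river: ρ → (-42,58,10)
river: ρ → (10,62,-30)
river: ρ → (-30,58,14)
river: ρ → (14,54,-38)
river: ρ → (-38,22,30)
closes: descent 0, river 26
min |a| on river = 10

10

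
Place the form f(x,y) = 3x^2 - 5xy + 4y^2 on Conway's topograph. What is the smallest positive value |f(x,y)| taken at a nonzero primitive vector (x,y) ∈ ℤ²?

translate: b→1 (≡-5 mod 6), so (3,-5,4)→(3,1,2)
flip: (3,1,2)→(2,-1,3)
reduced (well bottom): (2,-1,3) with a≤c, −a<b≤a
well minimum = a = 2

2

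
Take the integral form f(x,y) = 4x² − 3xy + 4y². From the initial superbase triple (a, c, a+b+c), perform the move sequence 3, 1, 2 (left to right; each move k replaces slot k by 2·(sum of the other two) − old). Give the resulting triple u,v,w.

start (4,4,5) = (f(1,0),f(0,1),f(1,1))
replace slot 3: 2·(4+4) − 5 = 11 → (4,4,11)
replace slot 1: 2·(4+11) − 4 = 26 → (26,4,11)
replace slot 2: 2·(26+11) − 4 = 70 → (26,70,11)

26,70,11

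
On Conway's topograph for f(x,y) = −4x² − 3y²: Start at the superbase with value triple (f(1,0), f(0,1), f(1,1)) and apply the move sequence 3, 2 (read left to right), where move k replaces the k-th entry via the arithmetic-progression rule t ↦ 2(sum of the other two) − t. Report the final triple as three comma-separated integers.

start (-4,-3,-7) = (f(1,0),f(0,1),f(1,1))
replace slot 3: 2·((-4)+(-3)) − (-7) = -7 → (-4,-3,-7)
replace slot 2: 2·((-4)+(-7)) − (-3) = -19 → (-4,-19,-7)

-4,-19,-7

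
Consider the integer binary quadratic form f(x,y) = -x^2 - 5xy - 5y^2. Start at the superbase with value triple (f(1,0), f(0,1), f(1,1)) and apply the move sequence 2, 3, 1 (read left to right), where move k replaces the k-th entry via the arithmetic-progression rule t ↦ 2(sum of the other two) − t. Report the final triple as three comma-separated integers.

start (-1,-5,-11) = (f(1,0),f(0,1),f(1,1))
replace slot 2: 2·((-1)+(-11)) − (-5) = -19 → (-1,-19,-11)
replace slot 3: 2·((-1)+(-19)) − (-11) = -29 → (-1,-19,-29)
replace slot 1: 2·((-19)+(-29)) − (-1) = -95 → (-95,-19,-29)

-95,-19,-29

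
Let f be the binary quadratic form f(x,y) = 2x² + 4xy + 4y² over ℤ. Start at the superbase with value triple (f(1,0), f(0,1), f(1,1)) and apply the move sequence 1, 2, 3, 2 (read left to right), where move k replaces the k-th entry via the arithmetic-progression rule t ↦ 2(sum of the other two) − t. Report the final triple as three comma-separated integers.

start (2,4,10) = (f(1,0),f(0,1),f(1,1))
replace slot 1: 2·(4+10) − 2 = 26 → (26,4,10)
replace slot 2: 2·(26+10) − 4 = 68 → (26,68,10)
replace slot 3: 2·(26+68) − 10 = 178 → (26,68,178)
replace slot 2: 2·(26+178) − 68 = 340 → (26,340,178)

26,340,178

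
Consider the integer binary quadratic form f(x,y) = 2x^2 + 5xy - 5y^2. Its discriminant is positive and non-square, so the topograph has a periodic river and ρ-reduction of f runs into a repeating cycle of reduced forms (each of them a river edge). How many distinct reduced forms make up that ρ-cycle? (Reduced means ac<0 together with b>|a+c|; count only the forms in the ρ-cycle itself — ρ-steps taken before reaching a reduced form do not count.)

D = 65, ⌊√D⌋ = 8
river: ρ → (-5,5,2)
river: ρ → (2,7,-2)
river: ρ → (-2,5,5)
river: ρ → (5,5,-2)
river: ρ → (-2,7,2)
river: ρ → (2,5,-5)
ρ-cycle length = 6 (tail of 0 descent steps not counted)

6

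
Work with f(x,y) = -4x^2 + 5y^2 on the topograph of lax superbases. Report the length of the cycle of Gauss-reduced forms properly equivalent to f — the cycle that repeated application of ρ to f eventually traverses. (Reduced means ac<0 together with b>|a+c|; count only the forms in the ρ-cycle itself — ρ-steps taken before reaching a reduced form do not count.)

D = 80, ⌊√D⌋ = 8
descent: ρ → (5,0,-4)
descent: ρ → (-4,8,1)  [lands on river]
river: ρ → (1,8,-4)
ρ-cycle length = 2 (tail of 2 descent steps not counted)

2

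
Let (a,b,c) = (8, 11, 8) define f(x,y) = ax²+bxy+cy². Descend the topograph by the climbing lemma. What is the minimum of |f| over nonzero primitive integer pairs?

translate: b→-5 (≡11 mod 16), so (8,11,8)→(8,-5,5)
flip: (8,-5,5)→(5,5,8)
reduced (well bottom): (5,5,8) with a≤c, −a<b≤a
well minimum = a = 5

5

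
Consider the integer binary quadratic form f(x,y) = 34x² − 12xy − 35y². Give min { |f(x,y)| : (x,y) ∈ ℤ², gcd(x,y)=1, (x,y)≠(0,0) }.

descent: ρ → (-35,12,34)  [lands on river]
river: ρ → (34,56,-13)
river: ρ → (-13,48,50)
river: ρ → (50,52,-11)
river: ρ → (-11,58,35)
river: ρ → (35,12,-34)
river: ρ → (-34,56,13)
river: ρ → (13,48,-50)
river: ρ → (-50,52,11)
river: ρ → (11,58,-35)
closes: descent 1, river 10
min |a| on river = 11

11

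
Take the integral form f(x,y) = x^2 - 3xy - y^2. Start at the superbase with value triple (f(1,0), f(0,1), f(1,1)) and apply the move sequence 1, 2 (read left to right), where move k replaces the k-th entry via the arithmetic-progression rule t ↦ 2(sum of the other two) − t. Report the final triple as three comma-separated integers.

start (1,-1,-3) = (f(1,0),f(0,1),f(1,1))
replace slot 1: 2·((-1)+(-3)) − 1 = -9 → (-9,-1,-3)
replace slot 2: 2·((-9)+(-3)) − (-1) = -23 → (-9,-23,-3)

-9,-23,-3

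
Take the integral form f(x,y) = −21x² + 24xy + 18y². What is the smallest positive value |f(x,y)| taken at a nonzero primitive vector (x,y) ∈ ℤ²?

river: ρ → (18,12,-27)
river: ρ → (-27,42,3)
river: ρ → (3,42,-27)
river: ρ → (-27,12,18)
river: ρ → (18,24,-21)
river: ρ → (-21,18,21)
river: ρ → (21,24,-18)
river: ρ → (-18,12,27)
river: ρ → (27,42,-3)
river: ρ → (-3,42,27)
river: ρ → (27,12,-18)
river: ρ → (-18,24,21)
river: ρ → (21,18,-21)
river: ρ → (-21,24,18)
closes: descent 0, river 14
min |a| on river = 3

3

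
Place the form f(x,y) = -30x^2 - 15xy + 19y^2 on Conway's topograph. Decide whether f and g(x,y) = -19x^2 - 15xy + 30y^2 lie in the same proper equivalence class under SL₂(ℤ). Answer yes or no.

D₁ = 2505, D₂ = 2505
river cycle of f (length 8): (19, 15, -30), (-30, 45, 4), (4, 43, -41), (-41, 39, 6), (6, 45, -20), (-20, 35, 16), (16, 29, -26), (-26, 23, 19)
river cycle of g (length 8): (30, 15, -19), (-19, 23, 26), (26, 29, -16), (-16, 35, 20), (20, 45, -6), (-6, 39, 41), (41, 43, -4), (-4, 45, 30)
cycles differ ⇒ inequivalent

no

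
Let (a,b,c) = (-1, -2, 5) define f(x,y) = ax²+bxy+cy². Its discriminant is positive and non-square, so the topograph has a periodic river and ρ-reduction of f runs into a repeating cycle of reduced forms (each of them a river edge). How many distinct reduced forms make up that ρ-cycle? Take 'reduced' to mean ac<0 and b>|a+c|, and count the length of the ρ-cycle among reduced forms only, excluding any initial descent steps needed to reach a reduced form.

D = 24, ⌊√D⌋ = 4
descent: ρ → (5,2,-1)
descent: ρ → (-1,4,2)  [lands on river]
river: ρ → (2,4,-1)
ρ-cycle length = 2 (tail of 2 descent steps not counted)

2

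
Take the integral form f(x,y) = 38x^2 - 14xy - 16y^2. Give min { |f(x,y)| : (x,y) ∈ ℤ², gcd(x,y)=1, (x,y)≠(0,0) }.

descent: ρ → (-16,46,8)  [lands on river]
river: ρ → (8,50,-4)
river: ρ → (-4,46,32)
river: ρ → (32,18,-18)
river: ρ → (-18,18,32)
river: ρ → (32,46,-4)
river: ρ → (-4,50,8)
river: ρ → (8,46,-16)
river: ρ → (-16,50,2)
river: ρ → (2,50,-16)
closes: descent 1, river 10
min |a| on river = 2

2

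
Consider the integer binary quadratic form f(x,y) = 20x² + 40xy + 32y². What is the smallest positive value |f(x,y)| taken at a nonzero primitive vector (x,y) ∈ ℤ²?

translate: b→0 (≡40 mod 40), so (20,40,32)→(20,0,12)
flip: (20,0,12)→(12,0,20)
reduced (well bottom): (12,0,20) with a≤c, −a<b≤a
well minimum = a = 12

12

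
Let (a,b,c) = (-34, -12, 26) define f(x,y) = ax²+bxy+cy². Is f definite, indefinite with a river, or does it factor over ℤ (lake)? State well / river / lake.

D = b²−4ac = (-12)² − 4·(-34)·26 = 3680
D > 0 non-square ⇒ indefinite ⇒ periodic river

river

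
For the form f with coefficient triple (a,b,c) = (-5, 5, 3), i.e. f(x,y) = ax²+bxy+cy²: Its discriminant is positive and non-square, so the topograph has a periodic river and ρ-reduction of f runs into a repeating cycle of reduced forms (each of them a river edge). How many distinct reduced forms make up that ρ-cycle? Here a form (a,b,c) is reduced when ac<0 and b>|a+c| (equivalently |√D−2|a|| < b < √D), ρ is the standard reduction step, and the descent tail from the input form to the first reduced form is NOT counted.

D = 85, ⌊√D⌋ = 9
river: ρ → (3,7,-3)
river: ρ → (-3,5,5)
river: ρ → (5,5,-3)
river: ρ → (-3,7,3)
river: ρ → (3,5,-5)
river: ρ → (-5,5,3)
ρ-cycle length = 6 (tail of 0 descent steps not counted)

6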